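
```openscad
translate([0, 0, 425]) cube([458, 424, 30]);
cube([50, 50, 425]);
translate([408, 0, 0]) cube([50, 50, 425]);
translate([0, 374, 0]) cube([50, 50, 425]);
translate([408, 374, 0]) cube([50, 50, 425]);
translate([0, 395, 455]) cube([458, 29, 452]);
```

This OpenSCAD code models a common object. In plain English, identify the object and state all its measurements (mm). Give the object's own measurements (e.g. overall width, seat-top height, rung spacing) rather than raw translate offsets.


A chair. The seat is a 458×424×30 mm slab with its top at z = 455 mm, on four 50×50 mm corner legs (flush with the seat edges, standing on z = 0). A flat backrest 29 mm thick, 452 mm tall, spans the full seat width and rises from the seat top along its +y edge, rear face flush with the rear of the seat.


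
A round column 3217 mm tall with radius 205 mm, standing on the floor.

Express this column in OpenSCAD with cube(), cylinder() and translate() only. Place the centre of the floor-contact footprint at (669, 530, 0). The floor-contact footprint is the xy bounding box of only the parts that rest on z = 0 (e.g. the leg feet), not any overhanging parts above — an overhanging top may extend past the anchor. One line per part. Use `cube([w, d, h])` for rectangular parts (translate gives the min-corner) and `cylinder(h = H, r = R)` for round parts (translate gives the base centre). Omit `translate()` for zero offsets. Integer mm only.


translate([669, 530, 0]) cylinder(h = 3217, r = 205);


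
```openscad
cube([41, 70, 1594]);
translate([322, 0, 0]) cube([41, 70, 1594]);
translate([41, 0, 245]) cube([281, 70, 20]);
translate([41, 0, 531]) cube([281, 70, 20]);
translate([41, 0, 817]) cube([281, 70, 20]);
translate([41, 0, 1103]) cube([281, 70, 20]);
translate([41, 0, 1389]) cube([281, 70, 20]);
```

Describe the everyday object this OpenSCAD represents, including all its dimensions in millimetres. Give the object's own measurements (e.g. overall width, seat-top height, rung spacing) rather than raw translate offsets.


A straight ladder. Two 41×70 mm vertical rails, 1594 mm tall, stand 363 mm apart (outside-to-outside) with their front faces coplanar on the −y side. 5 rungs, each 70 mm deep and 20 mm tall, span between the inner faces of the rails, front faces flush with the rails. The lowest rung's underside is at z = 245 mm and rungs are spaced 286 mm apart (underside to underside).


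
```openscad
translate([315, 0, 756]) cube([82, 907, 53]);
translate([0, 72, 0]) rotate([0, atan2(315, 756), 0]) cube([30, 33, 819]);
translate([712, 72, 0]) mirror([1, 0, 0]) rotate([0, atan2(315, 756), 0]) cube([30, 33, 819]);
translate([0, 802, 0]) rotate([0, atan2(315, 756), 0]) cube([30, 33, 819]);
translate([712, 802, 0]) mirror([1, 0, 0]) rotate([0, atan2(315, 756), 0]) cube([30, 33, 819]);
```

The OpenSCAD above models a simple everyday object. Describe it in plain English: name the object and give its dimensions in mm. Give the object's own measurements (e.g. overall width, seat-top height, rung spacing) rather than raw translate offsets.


A sawhorse. A 82×907×53 mm beam (x, y, z) sits on two A-frame leg pairs. Each pair is two raked legs of 30×33 mm section (33 mm along y) splaying symmetrically in x. Each leg rises 756 mm vertically over 315 mm of horizontal reach and is 819 mm long along its own axis. Every leg's outer bottom edge rests on the floor and its outer top edge meets a bottom edge of the beam — the left legs (tilting toward +x) meet the beam's −x bottom edge, the right legs (their mirror images, tilting toward −x) meet its +x bottom edge — so the leg tops tuck under the beam, the beam's underside is 756 mm above the floor, and the feet are 712 mm apart outside-to-outside with the beam centred between them. The two leg pairs are set in 72 mm from either end of the beam.


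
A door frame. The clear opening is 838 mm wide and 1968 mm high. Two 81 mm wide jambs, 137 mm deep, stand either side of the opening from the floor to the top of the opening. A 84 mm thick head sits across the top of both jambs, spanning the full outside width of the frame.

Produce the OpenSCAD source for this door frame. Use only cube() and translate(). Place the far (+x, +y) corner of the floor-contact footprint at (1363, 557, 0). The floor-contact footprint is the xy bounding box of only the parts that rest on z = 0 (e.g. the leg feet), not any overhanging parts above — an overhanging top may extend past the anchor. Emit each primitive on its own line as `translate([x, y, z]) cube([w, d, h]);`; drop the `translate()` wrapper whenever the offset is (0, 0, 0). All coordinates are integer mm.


translate([363, 420, 0]) cube([81, 137, 1968]);
translate([1282, 420, 0]) cube([81, 137, 1968]);
translate([363, 420, 1968]) cube([1000, 137, 84]);


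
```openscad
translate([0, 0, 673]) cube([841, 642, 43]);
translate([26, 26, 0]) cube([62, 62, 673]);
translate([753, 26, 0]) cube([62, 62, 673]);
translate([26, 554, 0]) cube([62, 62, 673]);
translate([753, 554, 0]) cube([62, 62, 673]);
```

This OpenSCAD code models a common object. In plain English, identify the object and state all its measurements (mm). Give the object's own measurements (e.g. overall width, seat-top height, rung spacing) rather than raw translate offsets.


A rectangular dining table. The top is 841×642×43 mm with its upper surface at z = 716 mm. It stands on four 62×62 mm square legs, each inset 26 mm from the nearest pair of top edges, running from the floor to the underside of the top.


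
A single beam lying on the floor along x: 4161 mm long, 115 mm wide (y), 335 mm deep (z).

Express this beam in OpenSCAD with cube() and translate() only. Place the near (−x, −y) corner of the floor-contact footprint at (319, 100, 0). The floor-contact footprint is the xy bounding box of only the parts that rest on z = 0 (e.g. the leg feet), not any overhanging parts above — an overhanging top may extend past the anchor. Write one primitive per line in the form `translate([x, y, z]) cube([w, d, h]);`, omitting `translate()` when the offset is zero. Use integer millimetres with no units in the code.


translate([319, 100, 0]) cube([4161, 115, 335]);


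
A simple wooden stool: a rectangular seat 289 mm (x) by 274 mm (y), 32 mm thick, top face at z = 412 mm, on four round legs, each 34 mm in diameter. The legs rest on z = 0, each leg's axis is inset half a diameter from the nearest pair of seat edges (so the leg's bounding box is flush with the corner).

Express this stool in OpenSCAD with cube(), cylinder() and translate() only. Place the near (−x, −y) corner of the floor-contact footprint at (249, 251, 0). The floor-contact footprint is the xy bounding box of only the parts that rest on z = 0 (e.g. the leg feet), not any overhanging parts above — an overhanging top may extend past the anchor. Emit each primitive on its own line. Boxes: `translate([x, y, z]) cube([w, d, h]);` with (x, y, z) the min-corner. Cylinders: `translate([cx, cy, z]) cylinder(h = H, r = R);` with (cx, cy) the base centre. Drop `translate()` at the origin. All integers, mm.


translate([249, 251, 380]) cube([289, 274, 32]);
translate([266, 268, 0]) cylinder(h = 380, r = 17);
translate([521, 268, 0]) cylinder(h = 380, r = 17);
translate([266, 508, 0]) cylinder(h = 380, r = 17);
translate([521, 508, 0]) cylinder(h = 380, r = 17);


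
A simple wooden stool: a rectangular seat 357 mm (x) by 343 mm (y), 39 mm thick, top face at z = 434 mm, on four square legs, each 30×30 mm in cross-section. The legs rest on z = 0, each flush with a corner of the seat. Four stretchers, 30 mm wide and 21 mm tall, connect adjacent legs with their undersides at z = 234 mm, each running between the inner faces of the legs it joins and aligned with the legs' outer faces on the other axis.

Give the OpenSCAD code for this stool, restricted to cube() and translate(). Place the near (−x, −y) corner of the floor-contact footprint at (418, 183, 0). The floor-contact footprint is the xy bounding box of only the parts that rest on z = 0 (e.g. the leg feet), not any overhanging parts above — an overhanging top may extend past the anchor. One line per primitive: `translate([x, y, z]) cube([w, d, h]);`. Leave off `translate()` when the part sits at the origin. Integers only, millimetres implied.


translate([418, 183, 395]) cube([357, 343, 39]);
translate([418, 183, 0]) cube([30, 30, 395]);
translate([745, 183, 0]) cube([30, 30, 395]);
translate([418, 496, 0]) cube([30, 30, 395]);
translate([745, 496, 0]) cube([30, 30, 395]);
translate([448, 183, 234]) cube([297, 30, 21]);
translate([448, 496, 234]) cube([297, 30, 21]);
translate([418, 213, 234]) cube([30, 283, 21]);
translate([745, 213, 234]) cube([30, 283, 21]);


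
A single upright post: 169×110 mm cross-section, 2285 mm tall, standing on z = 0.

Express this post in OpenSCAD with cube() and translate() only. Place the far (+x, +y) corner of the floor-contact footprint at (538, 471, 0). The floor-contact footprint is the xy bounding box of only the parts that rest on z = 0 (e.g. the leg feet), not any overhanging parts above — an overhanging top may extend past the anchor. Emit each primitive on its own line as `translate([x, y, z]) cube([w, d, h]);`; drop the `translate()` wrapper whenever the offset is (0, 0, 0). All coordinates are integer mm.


translate([369, 361, 0]) cube([169, 110, 2285]);


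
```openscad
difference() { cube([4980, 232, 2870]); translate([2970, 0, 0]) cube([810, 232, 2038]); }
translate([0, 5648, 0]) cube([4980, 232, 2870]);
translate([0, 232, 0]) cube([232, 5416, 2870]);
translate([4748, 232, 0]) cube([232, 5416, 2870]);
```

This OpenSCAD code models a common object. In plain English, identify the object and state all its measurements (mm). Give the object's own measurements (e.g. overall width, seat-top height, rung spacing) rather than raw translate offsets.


A single room: four walls, each 2870 mm tall and 232 mm thick, enclosing an outside footprint 4980×5880 mm (x × y), no floor or roof. The front and back walls (−y and +y sides) run the full x-width; the side walls fit between their inner faces. A door opening 810 mm wide and 2038 mm tall is cut through the front wall from the floor up, its −x edge 2970 mm from the wall's −x end.


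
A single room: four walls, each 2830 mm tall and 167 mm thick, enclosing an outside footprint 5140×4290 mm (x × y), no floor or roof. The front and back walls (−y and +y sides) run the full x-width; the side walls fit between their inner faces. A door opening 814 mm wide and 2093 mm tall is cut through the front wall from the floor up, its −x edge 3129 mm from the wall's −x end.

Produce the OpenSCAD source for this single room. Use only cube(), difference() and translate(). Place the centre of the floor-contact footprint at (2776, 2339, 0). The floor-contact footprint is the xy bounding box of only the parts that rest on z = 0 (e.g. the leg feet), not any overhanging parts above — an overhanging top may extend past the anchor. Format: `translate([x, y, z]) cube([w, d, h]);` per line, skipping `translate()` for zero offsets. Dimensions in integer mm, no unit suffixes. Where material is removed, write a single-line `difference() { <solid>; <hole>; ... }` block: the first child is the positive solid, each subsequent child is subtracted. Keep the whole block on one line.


difference() { translate([206, 194, 0]) cube([5140, 167, 2830]); translate([3335, 194, 0]) cube([814, 167, 2093]); }
translate([206, 4317, 0]) cube([5140, 167, 2830]);
translate([206, 361, 0]) cube([167, 3956, 2830]);
translate([5179, 361, 0]) cube([167, 3956, 2830]);


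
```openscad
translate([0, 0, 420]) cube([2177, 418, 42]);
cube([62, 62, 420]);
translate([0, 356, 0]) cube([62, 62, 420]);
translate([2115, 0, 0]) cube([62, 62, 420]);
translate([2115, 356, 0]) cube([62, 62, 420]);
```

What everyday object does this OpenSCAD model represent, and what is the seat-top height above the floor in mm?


A bench. The seat-top height is 462 mm.

A long slab on four corner posts — a bench. The slab sits at z = 420 with thickness 42, so the top is 420 + 42 = 462 mm.


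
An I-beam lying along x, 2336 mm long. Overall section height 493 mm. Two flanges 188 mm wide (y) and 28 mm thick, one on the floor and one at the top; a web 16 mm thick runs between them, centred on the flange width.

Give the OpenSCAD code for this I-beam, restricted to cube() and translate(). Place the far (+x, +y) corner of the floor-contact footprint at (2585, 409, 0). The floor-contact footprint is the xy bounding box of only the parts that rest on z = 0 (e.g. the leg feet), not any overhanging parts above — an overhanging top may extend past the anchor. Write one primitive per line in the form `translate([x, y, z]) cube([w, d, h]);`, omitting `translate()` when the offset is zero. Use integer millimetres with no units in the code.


translate([249, 221, 0]) cube([2336, 188, 28]);
translate([249, 307, 28]) cube([2336, 16, 437]);
translate([249, 221, 465]) cube([2336, 188, 28]);


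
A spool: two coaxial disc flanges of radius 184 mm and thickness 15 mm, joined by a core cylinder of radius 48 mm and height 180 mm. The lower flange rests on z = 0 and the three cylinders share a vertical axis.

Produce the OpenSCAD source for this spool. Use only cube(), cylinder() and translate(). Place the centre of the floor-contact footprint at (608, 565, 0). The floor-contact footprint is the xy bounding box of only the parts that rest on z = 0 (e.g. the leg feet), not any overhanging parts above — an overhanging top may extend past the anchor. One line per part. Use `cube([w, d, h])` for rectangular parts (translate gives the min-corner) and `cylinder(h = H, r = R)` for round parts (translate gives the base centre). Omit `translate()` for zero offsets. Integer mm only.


translate([608, 565, 0]) cylinder(h = 15, r = 184);
translate([608, 565, 15]) cylinder(h = 180, r = 48);
translate([608, 565, 195]) cylinder(h = 15, r = 184);


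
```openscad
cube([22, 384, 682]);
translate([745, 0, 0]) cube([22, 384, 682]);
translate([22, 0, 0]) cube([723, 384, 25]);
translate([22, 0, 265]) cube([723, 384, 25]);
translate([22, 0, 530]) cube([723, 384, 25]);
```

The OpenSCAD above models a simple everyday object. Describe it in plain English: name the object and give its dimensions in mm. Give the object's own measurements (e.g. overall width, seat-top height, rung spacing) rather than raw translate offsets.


An open bookshelf. Two side panels, each 22 mm thick, 384 mm deep and 682 mm tall, stand 767 mm apart (outside-to-outside). Between them sit 3 shelves, each 25 mm thick and 384 mm deep, spanning the full gap between the sides. The bottom shelf rests on the floor (its underside at z = 0) and the clear gap between one shelf's top and the next shelf's underside is 240 mm.


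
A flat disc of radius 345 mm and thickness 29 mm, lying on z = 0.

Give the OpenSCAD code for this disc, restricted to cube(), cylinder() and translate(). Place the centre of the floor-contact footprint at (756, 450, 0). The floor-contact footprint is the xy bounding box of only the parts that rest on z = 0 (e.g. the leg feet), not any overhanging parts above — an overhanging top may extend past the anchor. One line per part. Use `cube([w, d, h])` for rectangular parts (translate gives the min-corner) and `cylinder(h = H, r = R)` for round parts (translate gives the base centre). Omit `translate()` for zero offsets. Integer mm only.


translate([756, 450, 0]) cylinder(h = 29, r = 345);


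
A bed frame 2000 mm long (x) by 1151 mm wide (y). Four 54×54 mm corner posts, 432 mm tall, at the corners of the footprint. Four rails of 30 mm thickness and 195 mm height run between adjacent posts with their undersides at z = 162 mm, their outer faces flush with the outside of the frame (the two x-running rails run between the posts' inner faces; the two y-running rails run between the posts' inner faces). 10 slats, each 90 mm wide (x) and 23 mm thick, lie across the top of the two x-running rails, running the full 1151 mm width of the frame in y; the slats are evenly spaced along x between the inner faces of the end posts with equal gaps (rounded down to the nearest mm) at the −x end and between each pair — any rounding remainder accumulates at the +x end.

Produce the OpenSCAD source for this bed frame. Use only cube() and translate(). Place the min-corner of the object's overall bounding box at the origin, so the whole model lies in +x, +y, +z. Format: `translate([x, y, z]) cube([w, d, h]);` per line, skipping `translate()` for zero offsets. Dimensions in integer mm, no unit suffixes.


// slat z = rail_z + rail_h = 162 + 195 = 357
// slat gap = ⌊(1892 − 10·90) / 11⌋ = 90
cube([54, 54, 432]);
translate([0, 1097, 0]) cube([54, 54, 432]);
translate([1946, 0, 0]) cube([54, 54, 432]);
translate([1946, 1097, 0]) cube([54, 54, 432]);
translate([54, 0, 162]) cube([1892, 30, 195]);
translate([54, 1121, 162]) cube([1892, 30, 195]);
translate([0, 54, 162]) cube([30, 1043, 195]);
translate([1970, 54, 162]) cube([30, 1043, 195]);
translate([144, 0, 357]) cube([90, 1151, 23]);
translate([324, 0, 357]) cube([90, 1151, 23]);
translate([504, 0, 357]) cube([90, 1151, 23]);
translate([684, 0, 357]) cube([90, 1151, 23]);
translate([864, 0, 357]) cube([90, 1151, 23]);
translate([1044, 0, 357]) cube([90, 1151, 23]);
translate([1224, 0, 357]) cube([90, 1151, 23]);
translate([1404, 0, 357]) cube([90, 1151, 23]);
translate([1584, 0, 357]) cube([90, 1151, 23]);
translate([1764, 0, 357]) cube([90, 1151, 23]);


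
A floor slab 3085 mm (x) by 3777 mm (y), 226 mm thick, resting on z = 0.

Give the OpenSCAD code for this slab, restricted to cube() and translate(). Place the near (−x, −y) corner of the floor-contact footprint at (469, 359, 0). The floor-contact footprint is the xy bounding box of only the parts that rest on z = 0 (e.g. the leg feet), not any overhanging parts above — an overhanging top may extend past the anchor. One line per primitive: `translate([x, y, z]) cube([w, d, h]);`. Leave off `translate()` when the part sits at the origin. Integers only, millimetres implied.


translate([469, 359, 0]) cube([3085, 3777, 226]);


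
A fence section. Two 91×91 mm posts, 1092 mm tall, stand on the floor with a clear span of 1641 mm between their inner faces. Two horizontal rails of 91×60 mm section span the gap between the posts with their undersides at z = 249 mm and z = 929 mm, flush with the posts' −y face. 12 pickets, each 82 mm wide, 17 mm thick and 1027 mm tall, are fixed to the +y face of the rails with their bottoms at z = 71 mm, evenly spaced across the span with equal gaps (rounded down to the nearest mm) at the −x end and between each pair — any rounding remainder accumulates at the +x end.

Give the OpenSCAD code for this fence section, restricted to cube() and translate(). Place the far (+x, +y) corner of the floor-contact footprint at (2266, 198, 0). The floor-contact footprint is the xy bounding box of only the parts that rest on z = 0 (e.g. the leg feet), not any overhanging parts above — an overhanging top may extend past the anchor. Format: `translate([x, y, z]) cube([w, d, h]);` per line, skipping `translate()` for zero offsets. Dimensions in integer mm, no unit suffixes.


translate([443, 107, 0]) cube([91, 91, 1092]);
translate([2175, 107, 0]) cube([91, 91, 1092]);
translate([534, 107, 249]) cube([1641, 91, 60]);
translate([534, 107, 929]) cube([1641, 91, 60]);
translate([584, 198, 71]) cube([82, 17, 1027]);
translate([716, 198, 71]) cube([82, 17, 1027]);
translate([848, 198, 71]) cube([82, 17, 1027]);
translate([980, 198, 71]) cube([82, 17, 1027]);
translate([1112, 198, 71]) cube([82, 17, 1027]);
translate([1244, 198, 71]) cube([82, 17, 1027]);
translate([1376, 198, 71]) cube([82, 17, 1027]);
translate([1508, 198, 71]) cube([82, 17, 1027]);
translate([1640, 198, 71]) cube([82, 17, 1027]);
translate([1772, 198, 71]) cube([82, 17, 1027]);
translate([1904, 198, 71]) cube([82, 17, 1027]);
translate([2036, 198, 71]) cube([82, 17, 1027]);


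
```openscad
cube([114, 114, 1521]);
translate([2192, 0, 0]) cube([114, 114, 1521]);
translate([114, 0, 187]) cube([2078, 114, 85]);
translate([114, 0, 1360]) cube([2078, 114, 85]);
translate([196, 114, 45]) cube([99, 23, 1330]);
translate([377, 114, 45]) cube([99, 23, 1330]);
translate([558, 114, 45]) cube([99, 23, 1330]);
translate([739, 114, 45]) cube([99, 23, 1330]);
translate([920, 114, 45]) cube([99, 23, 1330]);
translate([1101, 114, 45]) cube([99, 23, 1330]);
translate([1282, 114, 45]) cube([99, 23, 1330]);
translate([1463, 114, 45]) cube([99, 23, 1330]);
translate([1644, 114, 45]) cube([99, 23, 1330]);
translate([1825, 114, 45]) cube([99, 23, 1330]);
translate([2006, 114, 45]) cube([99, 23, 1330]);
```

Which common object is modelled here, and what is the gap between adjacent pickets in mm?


A fence section. The picket gap is 82 mm.

Two posts, two rails, 11 pickets — a fence section. Span 2078 mm holds 11 pickets of 99 mm with 12 equal gaps: ⌊(2078 − 11·99) / 12⌋ = 82 mm.


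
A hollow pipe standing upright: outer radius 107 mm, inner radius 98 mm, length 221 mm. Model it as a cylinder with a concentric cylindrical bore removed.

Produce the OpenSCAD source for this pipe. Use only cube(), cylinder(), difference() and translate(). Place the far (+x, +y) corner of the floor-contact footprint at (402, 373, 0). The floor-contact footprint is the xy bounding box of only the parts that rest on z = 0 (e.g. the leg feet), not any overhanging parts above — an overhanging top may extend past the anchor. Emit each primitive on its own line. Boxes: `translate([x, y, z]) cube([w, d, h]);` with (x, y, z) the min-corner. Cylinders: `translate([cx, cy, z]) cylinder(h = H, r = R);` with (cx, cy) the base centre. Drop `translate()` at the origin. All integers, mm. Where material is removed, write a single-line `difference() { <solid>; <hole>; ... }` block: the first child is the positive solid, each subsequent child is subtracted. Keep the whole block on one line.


difference() { translate([295, 266, 0]) cylinder(h = 221, r = 107); translate([295, 266, 0]) cylinder(h = 221, r = 98); }


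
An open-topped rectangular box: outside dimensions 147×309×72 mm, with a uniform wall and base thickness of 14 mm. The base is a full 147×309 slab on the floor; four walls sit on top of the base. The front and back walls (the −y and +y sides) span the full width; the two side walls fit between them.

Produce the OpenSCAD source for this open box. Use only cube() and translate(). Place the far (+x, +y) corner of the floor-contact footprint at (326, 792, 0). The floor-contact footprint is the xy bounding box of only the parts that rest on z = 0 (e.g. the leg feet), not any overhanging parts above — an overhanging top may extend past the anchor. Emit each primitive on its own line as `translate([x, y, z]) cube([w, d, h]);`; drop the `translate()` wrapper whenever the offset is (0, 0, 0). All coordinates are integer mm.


translate([179, 483, 0]) cube([147, 309, 14]);
translate([179, 483, 14]) cube([147, 14, 58]);
translate([179, 778, 14]) cube([147, 14, 58]);
translate([179, 497, 14]) cube([14, 281, 58]);
translate([312, 497, 14]) cube([14, 281, 58]);


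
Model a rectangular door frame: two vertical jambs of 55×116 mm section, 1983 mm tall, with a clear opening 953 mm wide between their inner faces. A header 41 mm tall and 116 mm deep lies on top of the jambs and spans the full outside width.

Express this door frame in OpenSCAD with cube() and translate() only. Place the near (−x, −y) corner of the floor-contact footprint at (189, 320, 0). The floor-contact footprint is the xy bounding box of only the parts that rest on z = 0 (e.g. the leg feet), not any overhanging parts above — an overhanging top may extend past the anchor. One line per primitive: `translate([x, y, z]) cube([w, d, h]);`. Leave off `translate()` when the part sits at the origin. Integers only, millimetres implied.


translate([189, 320, 0]) cube([55, 116, 1983]);
translate([1197, 320, 0]) cube([55, 116, 1983]);
translate([189, 320, 1983]) cube([1063, 116, 41]);


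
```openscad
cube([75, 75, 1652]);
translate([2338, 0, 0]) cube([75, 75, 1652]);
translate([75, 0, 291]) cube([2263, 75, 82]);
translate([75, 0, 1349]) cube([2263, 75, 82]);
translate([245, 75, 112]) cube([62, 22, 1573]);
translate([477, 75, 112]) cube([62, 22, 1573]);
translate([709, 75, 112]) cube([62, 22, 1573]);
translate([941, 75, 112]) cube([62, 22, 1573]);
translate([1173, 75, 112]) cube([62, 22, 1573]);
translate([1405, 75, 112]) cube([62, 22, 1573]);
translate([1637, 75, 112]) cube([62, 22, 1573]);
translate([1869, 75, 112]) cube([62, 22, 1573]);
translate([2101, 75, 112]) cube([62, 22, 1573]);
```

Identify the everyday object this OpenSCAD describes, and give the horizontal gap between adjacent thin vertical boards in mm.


A fence section. The picket gap is 170 mm.

Two posts, two rails, 9 pickets — a fence section. Span 2263 mm holds 9 pickets of 62 mm with 10 equal gaps: ⌊(2263 − 9·62) / 10⌋ = 170 mm.


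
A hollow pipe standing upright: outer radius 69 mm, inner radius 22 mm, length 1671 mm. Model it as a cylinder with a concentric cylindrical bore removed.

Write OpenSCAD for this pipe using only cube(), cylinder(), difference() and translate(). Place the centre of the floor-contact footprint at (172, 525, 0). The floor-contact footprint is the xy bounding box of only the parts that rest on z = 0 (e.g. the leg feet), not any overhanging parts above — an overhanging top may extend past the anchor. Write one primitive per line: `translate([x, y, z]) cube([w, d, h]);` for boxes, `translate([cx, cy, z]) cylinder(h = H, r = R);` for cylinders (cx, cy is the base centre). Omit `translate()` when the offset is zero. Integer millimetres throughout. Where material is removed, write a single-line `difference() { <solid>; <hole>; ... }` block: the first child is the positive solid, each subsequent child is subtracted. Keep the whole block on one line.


difference() { translate([172, 525, 0]) cylinder(h = 1671, r = 69); translate([172, 525, 0]) cylinder(h = 1671, r = 22); }


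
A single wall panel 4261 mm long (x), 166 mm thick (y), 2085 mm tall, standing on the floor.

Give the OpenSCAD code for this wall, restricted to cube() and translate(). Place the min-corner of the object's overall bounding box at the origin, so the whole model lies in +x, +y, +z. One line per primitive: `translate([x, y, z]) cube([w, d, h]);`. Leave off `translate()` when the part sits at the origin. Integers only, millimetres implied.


cube([4261, 166, 2085]);


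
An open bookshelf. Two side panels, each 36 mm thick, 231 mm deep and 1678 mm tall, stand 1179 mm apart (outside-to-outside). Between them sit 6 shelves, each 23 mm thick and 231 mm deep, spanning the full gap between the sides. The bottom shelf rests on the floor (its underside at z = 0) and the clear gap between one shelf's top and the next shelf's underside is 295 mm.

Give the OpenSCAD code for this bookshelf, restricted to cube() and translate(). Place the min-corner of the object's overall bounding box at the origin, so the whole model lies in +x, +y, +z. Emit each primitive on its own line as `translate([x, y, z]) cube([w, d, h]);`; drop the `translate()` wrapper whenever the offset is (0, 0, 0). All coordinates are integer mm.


cube([36, 231, 1678]);
translate([1143, 0, 0]) cube([36, 231, 1678]);
translate([36, 0, 0]) cube([1107, 231, 23]);
translate([36, 0, 318]) cube([1107, 231, 23]);
translate([36, 0, 636]) cube([1107, 231, 23]);
translate([36, 0, 954]) cube([1107, 231, 23]);
translate([36, 0, 1272]) cube([1107, 231, 23]);
translate([36, 0, 1590]) cube([1107, 231, 23]);


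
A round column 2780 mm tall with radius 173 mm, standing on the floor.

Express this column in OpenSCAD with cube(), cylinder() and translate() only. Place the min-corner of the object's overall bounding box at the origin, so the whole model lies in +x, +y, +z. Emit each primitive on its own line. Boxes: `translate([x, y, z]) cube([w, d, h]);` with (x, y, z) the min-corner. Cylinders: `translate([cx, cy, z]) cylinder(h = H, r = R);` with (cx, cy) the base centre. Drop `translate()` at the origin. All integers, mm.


translate([173, 173, 0]) cylinder(h = 2780, r = 173);


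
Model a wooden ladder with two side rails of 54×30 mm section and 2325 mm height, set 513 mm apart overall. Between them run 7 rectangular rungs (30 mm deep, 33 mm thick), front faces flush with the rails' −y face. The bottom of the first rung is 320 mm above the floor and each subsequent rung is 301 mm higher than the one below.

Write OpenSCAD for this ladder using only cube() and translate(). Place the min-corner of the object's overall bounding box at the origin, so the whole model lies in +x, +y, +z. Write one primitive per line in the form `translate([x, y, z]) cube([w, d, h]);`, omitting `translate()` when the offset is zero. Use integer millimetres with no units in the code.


// rung span = 513 - 2*54 = 405
// rung[k] z = 320 + k*301
cube([54, 30, 2325]);
translate([459, 0, 0]) cube([54, 30, 2325]);
translate([54, 0, 320]) cube([405, 30, 33]);
translate([54, 0, 621]) cube([405, 30, 33]);
translate([54, 0, 922]) cube([405, 30, 33]);
translate([54, 0, 1223]) cube([405, 30, 33]);
translate([54, 0, 1524]) cube([405, 30, 33]);
translate([54, 0, 1825]) cube([405, 30, 33]);
translate([54, 0, 2126]) cube([405, 30, 33]);


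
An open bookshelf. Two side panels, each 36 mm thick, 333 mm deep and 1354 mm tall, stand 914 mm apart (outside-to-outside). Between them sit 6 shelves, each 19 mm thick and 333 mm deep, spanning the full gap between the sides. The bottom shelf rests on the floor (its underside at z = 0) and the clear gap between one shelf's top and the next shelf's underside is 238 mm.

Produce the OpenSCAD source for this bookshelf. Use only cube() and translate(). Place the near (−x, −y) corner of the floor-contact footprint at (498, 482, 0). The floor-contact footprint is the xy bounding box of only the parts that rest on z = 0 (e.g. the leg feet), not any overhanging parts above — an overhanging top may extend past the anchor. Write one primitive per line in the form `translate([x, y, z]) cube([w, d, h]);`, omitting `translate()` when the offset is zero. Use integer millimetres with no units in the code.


translate([498, 482, 0]) cube([36, 333, 1354]);
translate([1376, 482, 0]) cube([36, 333, 1354]);
translate([534, 482, 0]) cube([842, 333, 19]);
translate([534, 482, 257]) cube([842, 333, 19]);
translate([534, 482, 514]) cube([842, 333, 19]);
translate([534, 482, 771]) cube([842, 333, 19]);
translate([534, 482, 1028]) cube([842, 333, 19]);
translate([534, 482, 1285]) cube([842, 333, 19]);


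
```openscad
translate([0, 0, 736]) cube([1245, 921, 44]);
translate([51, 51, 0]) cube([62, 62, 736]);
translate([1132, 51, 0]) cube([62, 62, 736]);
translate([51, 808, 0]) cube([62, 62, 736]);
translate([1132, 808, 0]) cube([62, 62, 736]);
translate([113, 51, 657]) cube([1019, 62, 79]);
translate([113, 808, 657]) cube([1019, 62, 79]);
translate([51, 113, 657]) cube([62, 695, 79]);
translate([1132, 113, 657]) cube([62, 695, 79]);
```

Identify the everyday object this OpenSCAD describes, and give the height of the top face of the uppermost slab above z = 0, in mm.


A table. The table height is 780 mm.

A 1245×921×44 slab sits at z = 736 on four 62 mm square posts — a table. The top surface is at 736 + 44 = 780 mm.


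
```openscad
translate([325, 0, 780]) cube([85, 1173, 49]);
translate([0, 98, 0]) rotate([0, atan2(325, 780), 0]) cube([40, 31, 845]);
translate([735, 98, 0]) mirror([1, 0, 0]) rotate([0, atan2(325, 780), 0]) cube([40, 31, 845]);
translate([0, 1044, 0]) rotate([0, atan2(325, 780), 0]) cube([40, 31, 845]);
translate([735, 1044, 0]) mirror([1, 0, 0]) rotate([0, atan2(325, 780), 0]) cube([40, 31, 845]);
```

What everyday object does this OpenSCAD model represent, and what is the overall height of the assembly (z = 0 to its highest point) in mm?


A sawhorse. The overall height is 829 mm.

A beam across two mirrored pairs of raked legs — a sawhorse. The beam's underside is at z = 780 (matching the legs' vertical rise in atan2(325, 780)) and the beam is 49 mm tall, so its top is at 780 + 49 = 829 mm. The raked legs top out at the beam's underside, so that is the highest point.


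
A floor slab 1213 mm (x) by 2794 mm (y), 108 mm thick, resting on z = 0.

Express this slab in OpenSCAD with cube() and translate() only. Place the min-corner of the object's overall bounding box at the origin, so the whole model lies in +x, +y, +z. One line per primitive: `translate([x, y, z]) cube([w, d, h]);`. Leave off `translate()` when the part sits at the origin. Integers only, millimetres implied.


cube([1213, 2794, 108]);


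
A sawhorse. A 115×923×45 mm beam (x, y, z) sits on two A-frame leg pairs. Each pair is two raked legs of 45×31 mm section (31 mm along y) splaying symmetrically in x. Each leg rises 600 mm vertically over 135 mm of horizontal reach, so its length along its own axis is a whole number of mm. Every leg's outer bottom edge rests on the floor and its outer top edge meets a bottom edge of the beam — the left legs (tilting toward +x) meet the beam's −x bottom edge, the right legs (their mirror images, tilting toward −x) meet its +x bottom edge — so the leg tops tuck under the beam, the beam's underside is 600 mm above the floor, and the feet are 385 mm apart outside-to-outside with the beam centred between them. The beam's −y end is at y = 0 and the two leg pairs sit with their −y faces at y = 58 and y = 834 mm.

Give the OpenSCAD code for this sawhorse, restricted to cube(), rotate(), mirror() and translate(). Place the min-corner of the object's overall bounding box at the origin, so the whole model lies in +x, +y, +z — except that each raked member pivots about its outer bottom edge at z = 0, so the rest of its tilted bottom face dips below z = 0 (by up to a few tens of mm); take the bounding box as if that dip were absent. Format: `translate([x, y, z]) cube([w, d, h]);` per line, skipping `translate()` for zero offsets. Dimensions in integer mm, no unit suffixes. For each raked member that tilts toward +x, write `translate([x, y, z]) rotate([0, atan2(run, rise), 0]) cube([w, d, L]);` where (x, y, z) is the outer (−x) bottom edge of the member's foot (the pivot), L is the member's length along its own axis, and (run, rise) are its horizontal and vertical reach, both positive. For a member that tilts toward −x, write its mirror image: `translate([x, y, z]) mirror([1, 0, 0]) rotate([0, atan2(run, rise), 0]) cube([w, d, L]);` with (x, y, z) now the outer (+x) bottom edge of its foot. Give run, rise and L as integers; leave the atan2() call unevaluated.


translate([135, 0, 600]) cube([115, 923, 45]);
translate([0, 58, 0]) rotate([0, atan2(135, 600), 0]) cube([45, 31, 615]);
translate([385, 58, 0]) mirror([1, 0, 0]) rotate([0, atan2(135, 600), 0]) cube([45, 31, 615]);
translate([0, 834, 0]) rotate([0, atan2(135, 600), 0]) cube([45, 31, 615]);
translate([385, 834, 0]) mirror([1, 0, 0]) rotate([0, atan2(135, 600), 0]) cube([45, 31, 615]);


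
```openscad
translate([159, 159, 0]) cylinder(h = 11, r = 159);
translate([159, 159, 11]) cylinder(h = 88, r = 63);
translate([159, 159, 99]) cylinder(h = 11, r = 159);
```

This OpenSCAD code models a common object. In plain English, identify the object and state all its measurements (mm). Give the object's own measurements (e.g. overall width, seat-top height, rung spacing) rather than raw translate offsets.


A spool: two coaxial disc flanges of radius 159 mm and thickness 11 mm, joined by a core cylinder of radius 63 mm and height 88 mm. The lower flange rests on z = 0 and the three cylinders share a vertical axis.


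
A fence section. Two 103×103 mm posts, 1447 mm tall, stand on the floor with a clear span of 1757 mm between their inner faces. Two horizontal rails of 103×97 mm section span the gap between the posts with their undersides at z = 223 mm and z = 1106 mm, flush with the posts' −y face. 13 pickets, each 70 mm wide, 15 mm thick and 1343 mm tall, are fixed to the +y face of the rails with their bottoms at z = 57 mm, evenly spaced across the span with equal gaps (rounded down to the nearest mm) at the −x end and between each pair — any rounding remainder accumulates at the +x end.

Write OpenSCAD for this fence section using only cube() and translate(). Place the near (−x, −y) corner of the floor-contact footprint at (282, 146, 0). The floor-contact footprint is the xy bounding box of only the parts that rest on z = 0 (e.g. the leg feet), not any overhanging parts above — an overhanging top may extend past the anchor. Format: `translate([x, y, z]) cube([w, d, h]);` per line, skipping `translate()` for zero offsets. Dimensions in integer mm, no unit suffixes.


translate([282, 146, 0]) cube([103, 103, 1447]);
translate([2142, 146, 0]) cube([103, 103, 1447]);
translate([385, 146, 223]) cube([1757, 103, 97]);
translate([385, 146, 1106]) cube([1757, 103, 97]);
translate([445, 249, 57]) cube([70, 15, 1343]);
translate([575, 249, 57]) cube([70, 15, 1343]);
translate([705, 249, 57]) cube([70, 15, 1343]);
translate([835, 249, 57]) cube([70, 15, 1343]);
translate([965, 249, 57]) cube([70, 15, 1343]);
translate([1095, 249, 57]) cube([70, 15, 1343]);
translate([1225, 249, 57]) cube([70, 15, 1343]);
translate([1355, 249, 57]) cube([70, 15, 1343]);
translate([1485, 249, 57]) cube([70, 15, 1343]);
translate([1615, 249, 57]) cube([70, 15, 1343]);
translate([1745, 249, 57]) cube([70, 15, 1343]);
translate([1875, 249, 57]) cube([70, 15, 1343]);
translate([2005, 249, 57]) cube([70, 15, 1343]);


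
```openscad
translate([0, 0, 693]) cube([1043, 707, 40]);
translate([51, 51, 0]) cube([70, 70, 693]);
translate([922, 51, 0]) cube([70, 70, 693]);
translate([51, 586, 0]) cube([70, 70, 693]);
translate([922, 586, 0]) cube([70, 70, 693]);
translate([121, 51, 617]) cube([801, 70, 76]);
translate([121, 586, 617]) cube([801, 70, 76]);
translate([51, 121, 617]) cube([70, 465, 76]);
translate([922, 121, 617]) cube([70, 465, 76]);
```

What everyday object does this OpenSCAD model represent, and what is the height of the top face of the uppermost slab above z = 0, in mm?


A table. The table height is 733 mm.

A 1043×707×40 slab sits at z = 693 on four 70 mm square posts — a table. The top surface is at 693 + 40 = 733 mm.


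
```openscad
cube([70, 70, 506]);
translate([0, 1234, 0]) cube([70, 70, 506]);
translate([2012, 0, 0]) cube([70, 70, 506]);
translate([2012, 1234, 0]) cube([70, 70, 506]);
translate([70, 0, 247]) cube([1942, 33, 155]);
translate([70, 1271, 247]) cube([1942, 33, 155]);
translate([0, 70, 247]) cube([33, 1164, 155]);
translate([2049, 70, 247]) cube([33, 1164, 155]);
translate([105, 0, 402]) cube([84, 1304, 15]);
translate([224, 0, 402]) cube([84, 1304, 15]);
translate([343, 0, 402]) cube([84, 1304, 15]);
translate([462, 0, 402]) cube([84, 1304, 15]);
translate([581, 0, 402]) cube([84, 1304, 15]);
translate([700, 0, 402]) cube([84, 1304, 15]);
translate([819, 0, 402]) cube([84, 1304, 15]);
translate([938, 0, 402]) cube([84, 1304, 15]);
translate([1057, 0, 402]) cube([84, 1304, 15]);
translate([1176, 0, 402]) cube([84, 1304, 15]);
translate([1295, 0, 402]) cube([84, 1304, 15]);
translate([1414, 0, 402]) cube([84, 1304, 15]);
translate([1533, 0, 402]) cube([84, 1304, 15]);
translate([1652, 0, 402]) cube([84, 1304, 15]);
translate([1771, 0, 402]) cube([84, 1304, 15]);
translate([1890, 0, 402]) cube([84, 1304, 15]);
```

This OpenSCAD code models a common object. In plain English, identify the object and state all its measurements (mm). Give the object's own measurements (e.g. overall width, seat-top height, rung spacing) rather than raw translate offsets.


A bed frame 2082 mm long (x) by 1304 mm wide (y). Four 70×70 mm corner posts, 506 mm tall, at the corners of the footprint. Four rails of 33 mm thickness and 155 mm height run between adjacent posts with their undersides at z = 247 mm, their outer faces flush with the outside of the frame (the two x-running rails run between the posts' inner faces; the two y-running rails run between the posts' inner faces). 16 slats, each 84 mm wide (x) and 15 mm thick, lie across the top of the two x-running rails, running the full 1304 mm width of the frame in y; along x they sit between the end posts with a 35 mm gap after the −x posts and between neighbouring slats, leaving 38 mm before the +x posts.
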